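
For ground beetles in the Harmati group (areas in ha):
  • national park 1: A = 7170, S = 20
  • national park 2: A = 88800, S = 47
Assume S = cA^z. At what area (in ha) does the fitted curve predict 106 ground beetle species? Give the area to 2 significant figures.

z = ln(47/20) / ln(88800/7170) = 0.8544 / 2.5165 = 0.3395
c = 20 / 7170^0.3395 = 20 / 20.37 = 0.9817
A = (106/0.9817)^(1/0.3395) ⇒ ln A = ln(108)/0.3395 = 13.7895
A = e^13.7895 ≈ 974327 ha

970000 ha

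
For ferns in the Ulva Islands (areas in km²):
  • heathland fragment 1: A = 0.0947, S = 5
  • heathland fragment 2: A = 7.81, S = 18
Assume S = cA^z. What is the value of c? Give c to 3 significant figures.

9.91

z = ln(S₂/S₁) / ln(A₂/A₁) = ln(18/5) / ln(7.81/0.0947) = 1.2809 / 4.4124 = 0.2903
c = S₁ / A₁^z = 5 / 0.0947^0.2903 = 5 / 0.5045 = 9.911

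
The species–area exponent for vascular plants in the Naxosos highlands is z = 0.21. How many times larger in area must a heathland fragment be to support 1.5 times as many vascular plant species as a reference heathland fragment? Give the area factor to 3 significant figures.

6.89

(A₂/A₁)^0.21 = 1.5, so A₂/A₁ = 1.5^(1/0.21) = 1.5^4.762
ln(A₂/A₁) = ln 1.5 / 0.21 = 0.4055 / 0.21 = 1.9308
A₂/A₁ = e^1.9308 ≈ 6.895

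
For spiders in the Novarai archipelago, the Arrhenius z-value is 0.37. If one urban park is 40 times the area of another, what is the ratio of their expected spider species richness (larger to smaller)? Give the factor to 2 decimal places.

S₂/S₁ = (A₂/A₁)^z = 40^0.37
ln(S₂/S₁) = 0.37 × ln 40 = 0.37 × 3.6889 = 1.3649
S₂/S₁ = e^1.3649 ≈ 3.915

3.92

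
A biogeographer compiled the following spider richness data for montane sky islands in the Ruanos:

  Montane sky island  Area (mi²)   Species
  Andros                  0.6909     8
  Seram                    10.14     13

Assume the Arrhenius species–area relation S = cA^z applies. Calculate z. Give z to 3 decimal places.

0.181

Taking logs: ln S = ln c + z ln A, so z = (ln S₂ − ln S₁)/(ln A₂ − ln A₁).
z = ln(13/8) / ln(10.14/0.6909) = ln(1.625) / ln(14.68) = 0.4855 / 2.6862 = 0.1807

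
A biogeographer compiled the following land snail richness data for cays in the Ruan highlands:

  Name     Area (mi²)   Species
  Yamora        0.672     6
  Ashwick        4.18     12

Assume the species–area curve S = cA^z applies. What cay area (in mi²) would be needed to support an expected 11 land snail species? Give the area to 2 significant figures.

z = ln(12/6) / ln(4.18/0.672) = 0.6931 / 1.8278 = 0.3792
c = 6 / 0.672^0.3792 = 6 / 0.8601 = 6.976
A = (11/6.976)^(1/0.3792) ⇒ ln A = ln(1.577)/0.3792 = 1.2009
A = e^1.2009 ≈ 3.323 mi²

3.3 mi²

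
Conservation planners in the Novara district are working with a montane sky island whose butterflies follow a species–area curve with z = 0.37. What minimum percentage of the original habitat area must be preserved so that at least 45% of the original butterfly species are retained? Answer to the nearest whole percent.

12%

Need (A_new/A_old)^0.37 = 0.45, so A_new/A_old = 0.45^(1/0.37) = 0.45^2.703
ln(A_new/A_old) = ln 0.45 / 0.37 = -0.7985 / 0.37 = -2.1581
A_new/A_old = e^-2.1581 ≈ 0.1155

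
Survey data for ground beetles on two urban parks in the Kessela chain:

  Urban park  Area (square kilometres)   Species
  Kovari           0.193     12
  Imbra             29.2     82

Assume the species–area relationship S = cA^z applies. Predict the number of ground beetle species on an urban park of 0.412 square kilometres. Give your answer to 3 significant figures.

z = ln(82/12) / ln(29.2/0.193) = 1.9218 / 5.0192 = 0.3829
c = 12 / 0.193^0.3829 = 12 / 0.5327 = 22.53
S₃ = 22.53 × 0.412^0.3829 = 22.53 × 0.7121 ≈ 16.04

16.0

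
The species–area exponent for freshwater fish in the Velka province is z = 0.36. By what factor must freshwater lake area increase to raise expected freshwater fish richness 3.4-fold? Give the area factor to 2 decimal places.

(A₂/A₁)^0.36 = 3.4, so A₂/A₁ = 3.4^(1/0.36) = 3.4^2.778
ln(A₂/A₁) = ln 3.4 / 0.36 = 1.2238 / 0.36 = 3.3994
A₂/A₁ = e^3.3994 ≈ 29.95

29.95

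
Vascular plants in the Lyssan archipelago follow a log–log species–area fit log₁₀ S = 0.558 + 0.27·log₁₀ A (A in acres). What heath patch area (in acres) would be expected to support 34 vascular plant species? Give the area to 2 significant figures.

34 = 3.614 × A^0.27  ⇒  A^0.27 = 34/3.614 = 9.408
ln A = ln(9.408) / 0.27 = 2.2415 / 0.27 = 8.3019
A = e^8.3019 ≈ 4032 acres

4000 acres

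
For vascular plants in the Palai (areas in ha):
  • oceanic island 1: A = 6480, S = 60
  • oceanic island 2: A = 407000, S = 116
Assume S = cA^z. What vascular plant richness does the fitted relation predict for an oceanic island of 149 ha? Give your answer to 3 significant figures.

z = ln(116/60) / ln(407000/6480) = 0.6592 / 4.1401 = 0.1592
c = 60 / 6480^0.1592 = 60 / 4.045 = 14.83
S₃ = 14.83 × 149^0.1592 = 14.83 × 2.218 ≈ 32.91

32.9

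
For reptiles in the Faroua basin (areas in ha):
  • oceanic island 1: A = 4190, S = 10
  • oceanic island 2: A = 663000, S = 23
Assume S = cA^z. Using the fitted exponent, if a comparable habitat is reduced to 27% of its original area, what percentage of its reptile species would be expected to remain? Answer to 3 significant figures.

z = ln(23/10) / ln(663000/4190) = 0.8329 / 5.0641 = 0.1645
S_new/S_old = (A_new/A_old)^z = 0.27^0.1645 = exp(0.1645 × -1.3093) = 0.8063

80.6%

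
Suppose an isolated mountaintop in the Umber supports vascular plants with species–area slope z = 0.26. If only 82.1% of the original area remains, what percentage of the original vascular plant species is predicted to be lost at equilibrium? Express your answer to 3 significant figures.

5.00%

S_new/S_old = (A_new/A_old)^z = 0.821^0.26
= exp(0.26 × ln 0.821) = exp(0.26 × -0.1972) = exp(-0.0513) ≈ 0.95
Fraction lost = 1 − 0.95 = 0.04999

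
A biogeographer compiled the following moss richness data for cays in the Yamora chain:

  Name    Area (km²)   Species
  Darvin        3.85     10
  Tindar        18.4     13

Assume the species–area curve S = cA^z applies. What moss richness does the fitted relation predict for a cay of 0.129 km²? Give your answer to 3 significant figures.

z = ln(13/10) / ln(18.4/3.85) = 0.2624 / 1.5643 = 0.1677
c = 10 / 3.85^0.1677 = 10 / 1.254 = 7.976
S₃ = 7.976 × 0.129^0.1677 = 7.976 × 0.7093 ≈ 5.658

5.66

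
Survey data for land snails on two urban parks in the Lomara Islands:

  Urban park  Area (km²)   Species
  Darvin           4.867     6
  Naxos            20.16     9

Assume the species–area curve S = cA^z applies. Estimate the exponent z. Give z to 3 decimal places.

Taking logs: ln S = ln c + z ln A, so z = (ln S₂ − ln S₁)/(ln A₂ − ln A₁).
z = ln(9/6) / ln(20.16/4.867) = ln(1.5) / ln(4.142) = 0.4055 / 1.4212 = 0.2853

0.285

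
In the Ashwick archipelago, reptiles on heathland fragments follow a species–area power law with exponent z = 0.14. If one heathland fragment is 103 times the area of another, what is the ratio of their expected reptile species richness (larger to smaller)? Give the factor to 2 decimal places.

1.91

S₂/S₁ = (A₂/A₁)^z = 103^0.14
ln(S₂/S₁) = 0.14 × ln 103 = 0.14 × 4.6347 = 0.6489
S₂/S₁ = e^0.6489 ≈ 1.913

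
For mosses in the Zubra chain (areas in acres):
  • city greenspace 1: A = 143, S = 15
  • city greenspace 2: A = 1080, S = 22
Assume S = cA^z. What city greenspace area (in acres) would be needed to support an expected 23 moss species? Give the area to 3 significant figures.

z = ln(22/15) / ln(1080/143) = 0.3830 / 2.0219 = 0.1894
c = 15 / 143^0.1894 = 15 / 2.56 = 5.859
A = (23/5.859)^(1/0.1894) ⇒ ln A = ln(3.926)/0.1894 = 7.2194
A = e^7.2194 ≈ 1366 acres

1370 acres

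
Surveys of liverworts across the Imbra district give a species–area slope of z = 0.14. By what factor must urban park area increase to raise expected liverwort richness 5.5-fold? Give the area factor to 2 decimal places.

(A₂/A₁)^0.14 = 5.5, so A₂/A₁ = 5.5^(1/0.14) = 5.5^7.143
ln(A₂/A₁) = ln 5.5 / 0.14 = 1.7047 / 0.14 = 12.1768
A₂/A₁ = e^12.1768 ≈ 194225

194224.91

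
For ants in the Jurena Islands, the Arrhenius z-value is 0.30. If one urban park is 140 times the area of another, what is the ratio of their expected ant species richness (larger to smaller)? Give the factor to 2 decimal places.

S₂/S₁ = (A₂/A₁)^z = 140^0.3
ln(S₂/S₁) = 0.3 × ln 140 = 0.3 × 4.9416 = 1.4825
S₂/S₁ = e^1.4825 ≈ 4.404

4.40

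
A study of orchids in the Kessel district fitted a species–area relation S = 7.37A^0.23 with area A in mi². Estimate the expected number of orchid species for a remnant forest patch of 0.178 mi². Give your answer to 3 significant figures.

4.96

S = 7.37 × 0.178^0.23
ln S = ln 7.37 + 0.23 × ln 0.178 = 1.9974 + 0.23 × -1.7260 = 1.6004
S = e^1.6004 ≈ 4.955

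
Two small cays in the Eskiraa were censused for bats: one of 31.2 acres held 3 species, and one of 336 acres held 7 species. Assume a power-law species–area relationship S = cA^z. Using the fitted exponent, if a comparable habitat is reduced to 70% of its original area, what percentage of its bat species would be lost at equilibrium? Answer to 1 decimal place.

z = ln(7/3) / ln(336/31.2) = 0.8473 / 2.3767 = 0.3565
S_new/S_old = (A_new/A_old)^z = 0.7^0.3565 = exp(0.3565 × -0.3567) = 0.8806
Fraction lost = 1 − 0.8806 = 0.1194

11.9%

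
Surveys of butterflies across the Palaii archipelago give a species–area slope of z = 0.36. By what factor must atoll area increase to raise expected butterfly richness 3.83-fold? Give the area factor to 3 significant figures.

(A₂/A₁)^0.36 = 3.83, so A₂/A₁ = 3.83^(1/0.36) = 3.83^2.778
ln(A₂/A₁) = ln 3.83 / 0.36 = 1.3429 / 0.36 = 3.7302
A₂/A₁ = e^3.7302 ≈ 41.69

41.7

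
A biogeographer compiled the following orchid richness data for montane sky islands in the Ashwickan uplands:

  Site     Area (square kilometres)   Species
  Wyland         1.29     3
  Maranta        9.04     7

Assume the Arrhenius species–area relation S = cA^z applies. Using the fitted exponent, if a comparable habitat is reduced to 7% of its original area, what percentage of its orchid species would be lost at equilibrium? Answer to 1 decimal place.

z = ln(7/3) / ln(9.04/1.29) = 0.8473 / 1.9470 = 0.4352
S_new/S_old = (A_new/A_old)^z = 0.07^0.4352 = exp(0.4352 × -2.6593) = 0.3143
Fraction lost = 1 − 0.3143 = 0.6857

68.6%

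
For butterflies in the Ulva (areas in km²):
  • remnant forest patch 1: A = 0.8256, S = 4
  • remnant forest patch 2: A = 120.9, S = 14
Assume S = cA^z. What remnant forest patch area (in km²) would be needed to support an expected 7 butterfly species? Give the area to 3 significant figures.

z = ln(14/4) / ln(120.9/0.8256) = 1.2528 / 4.9866 = 0.2512
c = 4 / 0.8256^0.2512 = 4 / 0.953 = 4.197
A = (7/4.197)^(1/0.2512) ⇒ ln A = ln(1.668)/0.2512 = 2.0359
A = e^2.0359 ≈ 7.659 km²

7.66 km²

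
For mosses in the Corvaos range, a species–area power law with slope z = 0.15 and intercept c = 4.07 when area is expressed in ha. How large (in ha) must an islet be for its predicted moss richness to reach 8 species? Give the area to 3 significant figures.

8 = 4.07 × A^0.15  ⇒  A^0.15 = 8/4.07 = 1.966
ln A = ln(1.966) / 0.15 = 0.6758 / 0.15 = 4.5053
A = e^4.5053 ≈ 90.5 ha

90.5 ha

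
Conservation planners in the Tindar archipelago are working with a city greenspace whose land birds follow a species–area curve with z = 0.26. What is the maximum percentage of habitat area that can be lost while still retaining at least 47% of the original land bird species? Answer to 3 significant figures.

Need (A_new/A_old)^0.26 = 0.47, so A_new/A_old = 0.47^(1/0.26) = 0.47^3.846
ln(A_new/A_old) = ln 0.47 / 0.26 = -0.7550 / 0.26 = -2.9039
A_new/A_old = e^-2.9039 ≈ 0.05481
Fraction that can be lost = 1 − 0.05481 = 0.9452

94.5%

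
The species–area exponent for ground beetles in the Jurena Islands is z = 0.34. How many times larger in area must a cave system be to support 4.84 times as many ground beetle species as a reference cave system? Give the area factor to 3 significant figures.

103

(A₂/A₁)^0.34 = 4.84, so A₂/A₁ = 4.84^(1/0.34) = 4.84^2.941
ln(A₂/A₁) = ln 4.84 / 0.34 = 1.5769 / 0.34 = 4.6380
A₂/A₁ = e^4.6380 ≈ 103.3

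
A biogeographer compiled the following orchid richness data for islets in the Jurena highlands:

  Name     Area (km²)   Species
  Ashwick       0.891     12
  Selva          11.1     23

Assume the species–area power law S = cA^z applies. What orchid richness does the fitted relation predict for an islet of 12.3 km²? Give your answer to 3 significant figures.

z = ln(23/12) / ln(11.1/0.891) = 0.6506 / 2.5224 = 0.2579
c = 12 / 0.891^0.2579 = 12 / 0.9707 = 12.36
S₃ = 12.36 × 12.3^0.2579 = 12.36 × 1.91 ≈ 23.62

23.6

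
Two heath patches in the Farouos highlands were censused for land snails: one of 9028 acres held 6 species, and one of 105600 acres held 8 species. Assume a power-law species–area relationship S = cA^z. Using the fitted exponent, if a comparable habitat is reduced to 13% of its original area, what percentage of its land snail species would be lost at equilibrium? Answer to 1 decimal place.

z = ln(8/6) / ln(105600/9028) = 0.2877 / 2.4593 = 0.1170
S_new/S_old = (A_new/A_old)^z = 0.13^0.1170 = exp(0.1170 × -2.0402) = 0.7877
Fraction lost = 1 − 0.7877 = 0.2123

21.2%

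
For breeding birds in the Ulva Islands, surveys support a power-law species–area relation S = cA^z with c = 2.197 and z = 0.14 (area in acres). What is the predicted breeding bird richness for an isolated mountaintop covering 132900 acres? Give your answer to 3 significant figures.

11.5

S = 2.197 × 132900^0.14 = 2.197 × 5.215 ≈ 11.46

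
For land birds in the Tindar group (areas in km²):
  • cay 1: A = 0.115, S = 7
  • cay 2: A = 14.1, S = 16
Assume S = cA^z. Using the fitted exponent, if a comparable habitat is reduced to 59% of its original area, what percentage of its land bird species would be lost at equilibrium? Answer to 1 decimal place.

z = ln(16/7) / ln(14.1/0.115) = 0.8267 / 4.8090 = 0.1719
S_new/S_old = (A_new/A_old)^z = 0.59^0.1719 = exp(0.1719 × -0.5276) = 0.9133
Fraction lost = 1 − 0.9133 = 0.08671

8.7%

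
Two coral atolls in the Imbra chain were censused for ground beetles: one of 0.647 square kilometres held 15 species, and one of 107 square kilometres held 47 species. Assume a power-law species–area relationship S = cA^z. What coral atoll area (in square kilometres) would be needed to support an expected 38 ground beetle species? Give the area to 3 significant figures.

z = ln(47/15) / ln(107/0.647) = 1.1421 / 5.1082 = 0.2236
c = 15 / 0.647^0.2236 = 15 / 0.9072 = 16.53
A = (38/16.53)^(1/0.2236) ⇒ ln A = ln(2.298)/0.2236 = 3.7221
A = e^3.7221 ≈ 41.35 square kilometres

41.4 square kilometres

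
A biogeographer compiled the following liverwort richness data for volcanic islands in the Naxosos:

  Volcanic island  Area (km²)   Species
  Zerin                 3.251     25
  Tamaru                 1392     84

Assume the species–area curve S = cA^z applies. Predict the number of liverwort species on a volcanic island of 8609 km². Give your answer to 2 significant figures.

120

z = ln(84/25) / ln(1392/3.251) = 1.2119 / 6.0595 = 0.2000
c = 25 / 3.251^0.2000 = 25 / 1.266 = 19.75
S₃ = 19.75 × 8609^0.2000 = 19.75 × 6.124 ≈ 120.9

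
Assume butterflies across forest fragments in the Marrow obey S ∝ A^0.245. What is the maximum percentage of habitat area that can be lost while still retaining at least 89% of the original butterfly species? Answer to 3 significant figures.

37.9%

Need (A_new/A_old)^0.245 = 0.89, so A_new/A_old = 0.89^(1/0.245) = 0.89^4.082
ln(A_new/A_old) = ln 0.89 / 0.245 = -0.1165 / 0.245 = -0.4756
A_new/A_old = e^-0.4756 ≈ 0.6215
Fraction that can be lost = 1 − 0.6215 = 0.3785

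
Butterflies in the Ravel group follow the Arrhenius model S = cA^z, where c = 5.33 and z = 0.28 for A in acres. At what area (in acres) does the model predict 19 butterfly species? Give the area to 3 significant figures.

19 = 5.33 × A^0.28  ⇒  A^0.28 = 19/5.33 = 3.565
ln A = ln(3.565) / 0.28 = 1.2711 / 0.28 = 4.5396
A = e^4.5396 ≈ 93.65 acres

93.7 acres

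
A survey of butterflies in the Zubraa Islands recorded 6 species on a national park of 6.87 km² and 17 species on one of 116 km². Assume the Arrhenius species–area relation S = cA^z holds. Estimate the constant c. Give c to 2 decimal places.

z = ln(S₂/S₁) / ln(A₂/A₁) = ln(17/6) / ln(116/6.87) = 1.0415 / 2.8264 = 0.3685
c = S₁ / A₁^z = 6 / 6.87^0.3685 = 6 / 2.034 = 2.95

2.95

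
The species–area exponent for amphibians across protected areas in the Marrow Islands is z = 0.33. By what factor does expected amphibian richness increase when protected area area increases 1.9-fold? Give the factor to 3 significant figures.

S₂/S₁ = (A₂/A₁)^z = 1.9^0.33
ln(S₂/S₁) = 0.33 × ln 1.9 = 0.33 × 0.6419 = 0.2118
S₂/S₁ = e^0.2118 ≈ 1.236

1.24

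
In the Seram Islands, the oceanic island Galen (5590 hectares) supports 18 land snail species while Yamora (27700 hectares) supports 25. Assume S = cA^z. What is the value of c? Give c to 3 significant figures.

3.06

z = ln(S₂/S₁) / ln(A₂/A₁) = ln(25/18) / ln(27700/5590) = 0.3285 / 1.6005 = 0.2053
c = S₁ / A₁^z = 18 / 5590^0.2053 = 18 / 5.877 = 3.063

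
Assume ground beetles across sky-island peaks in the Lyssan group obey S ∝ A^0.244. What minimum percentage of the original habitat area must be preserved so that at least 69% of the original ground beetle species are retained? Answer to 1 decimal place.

21.9%

Need (A_new/A_old)^0.244 = 0.69, so A_new/A_old = 0.69^(1/0.244) = 0.69^4.098
ln(A_new/A_old) = ln 0.69 / 0.244 = -0.3711 / 0.244 = -1.5208
A_new/A_old = e^-1.5208 ≈ 0.2185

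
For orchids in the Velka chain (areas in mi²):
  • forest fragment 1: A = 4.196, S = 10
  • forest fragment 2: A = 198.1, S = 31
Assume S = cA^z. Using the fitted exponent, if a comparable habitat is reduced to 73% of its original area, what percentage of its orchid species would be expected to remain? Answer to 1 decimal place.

91.2%

z = ln(31/10) / ln(198.1/4.196) = 1.1314 / 3.8546 = 0.2935
S_new/S_old = (A_new/A_old)^z = 0.73^0.2935 = exp(0.2935 × -0.3147) = 0.9118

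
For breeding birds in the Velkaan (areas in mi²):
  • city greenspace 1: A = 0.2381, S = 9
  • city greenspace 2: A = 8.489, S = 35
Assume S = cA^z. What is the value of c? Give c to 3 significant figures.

z = ln(S₂/S₁) / ln(A₂/A₁) = ln(35/9) / ln(8.489/0.2381) = 1.3581 / 3.5738 = 0.3800
c = S₁ / A₁^z = 9 / 0.2381^0.3800 = 9 / 0.5796 = 15.53

15.5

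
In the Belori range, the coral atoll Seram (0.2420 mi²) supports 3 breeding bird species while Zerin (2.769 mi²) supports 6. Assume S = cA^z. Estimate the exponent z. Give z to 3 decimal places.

0.284

Taking logs: ln S = ln c + z ln A, so z = (ln S₂ − ln S₁)/(ln A₂ − ln A₁).
z = ln(6/3) / ln(2.769/0.242) = ln(2) / ln(11.44) = 0.6931 / 2.4373 = 0.2844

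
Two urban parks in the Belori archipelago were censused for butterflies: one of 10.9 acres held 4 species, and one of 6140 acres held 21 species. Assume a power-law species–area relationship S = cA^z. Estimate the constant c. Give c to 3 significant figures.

2.14

z = ln(S₂/S₁) / ln(A₂/A₁) = ln(21/4) / ln(6140/10.9) = 1.6582 / 6.3338 = 0.2618
c = S₁ / A₁^z = 4 / 10.9^0.2618 = 4 / 1.869 = 2.14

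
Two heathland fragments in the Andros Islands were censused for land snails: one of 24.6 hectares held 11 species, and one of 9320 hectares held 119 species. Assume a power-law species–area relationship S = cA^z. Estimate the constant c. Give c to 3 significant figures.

3.04

z = ln(S₂/S₁) / ln(A₂/A₁) = ln(119/11) / ln(9320/24.6) = 2.3812 / 5.9372 = 0.4011
c = S₁ / A₁^z = 11 / 24.6^0.4011 = 11 / 3.613 = 3.045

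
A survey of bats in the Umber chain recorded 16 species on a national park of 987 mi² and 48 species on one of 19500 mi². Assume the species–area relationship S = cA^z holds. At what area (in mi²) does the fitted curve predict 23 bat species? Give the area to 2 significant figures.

2600 mi²

z = ln(48/16) / ln(19500/987) = 1.0986 / 2.9835 = 0.3682
c = 16 / 987^0.3682 = 16 / 12.66 = 1.263
A = (23/1.263)^(1/0.3682) ⇒ ln A = ln(18.21)/0.3682 = 7.8802
A = e^7.8802 ≈ 2644 mi²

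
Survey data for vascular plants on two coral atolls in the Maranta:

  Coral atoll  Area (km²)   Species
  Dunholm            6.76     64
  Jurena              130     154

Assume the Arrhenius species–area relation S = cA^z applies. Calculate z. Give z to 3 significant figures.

Taking logs: ln S = ln c + z ln A, so z = (ln S₂ − ln S₁)/(ln A₂ − ln A₁).
z = ln(154/64) / ln(130/6.76) = ln(2.406) / ln(19.23) = 0.8781 / 2.9565 = 0.2970

0.297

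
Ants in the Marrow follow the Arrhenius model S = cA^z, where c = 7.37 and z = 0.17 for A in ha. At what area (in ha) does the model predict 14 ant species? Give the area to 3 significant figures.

43.6 ha

14 = 7.37 × A^0.17  ⇒  A^0.17 = 14/7.37 = 1.9
ln A = ln(1.9) / 0.17 = 0.6416 / 0.17 = 3.7744
A = e^3.7744 ≈ 43.57 ha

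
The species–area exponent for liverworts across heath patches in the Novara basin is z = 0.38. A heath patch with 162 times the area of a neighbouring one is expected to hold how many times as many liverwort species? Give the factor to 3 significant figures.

S₂/S₁ = (A₂/A₁)^z = 162^0.38
ln(S₂/S₁) = 0.38 × ln 162 = 0.38 × 5.0876 = 1.9333
S₂/S₁ = e^1.9333 ≈ 6.912

6.91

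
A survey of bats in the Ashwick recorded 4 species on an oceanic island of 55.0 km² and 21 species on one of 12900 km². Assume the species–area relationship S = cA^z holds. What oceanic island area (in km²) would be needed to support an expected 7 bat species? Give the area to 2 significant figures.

350 km²

z = ln(21/4) / ln(12900/55) = 1.6582 / 5.4576 = 0.3038
c = 4 / 55^0.3038 = 4 / 3.379 = 1.184
A = (7/1.184)^(1/0.3038) ⇒ ln A = ln(5.913)/0.3038 = 5.8492
A = e^5.8492 ≈ 346.9 km²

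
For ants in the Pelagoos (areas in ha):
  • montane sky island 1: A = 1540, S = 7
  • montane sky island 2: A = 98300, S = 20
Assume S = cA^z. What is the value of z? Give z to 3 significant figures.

0.253

Taking logs: ln S = ln c + z ln A, so z = (ln S₂ − ln S₁)/(ln A₂ − ln A₁).
z = ln(20/7) / ln(98300/1540) = ln(2.857) / ln(63.83) = 1.0498 / 4.1562 = 0.2526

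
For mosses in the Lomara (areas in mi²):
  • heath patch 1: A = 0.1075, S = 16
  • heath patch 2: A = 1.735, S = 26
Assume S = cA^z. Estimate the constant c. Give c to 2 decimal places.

z = ln(S₂/S₁) / ln(A₂/A₁) = ln(26/16) / ln(1.735/0.1075) = 0.4855 / 2.7813 = 0.1746
c = S₁ / A₁^z = 16 / 0.1075^0.1746 = 16 / 0.6775 = 23.62

23.62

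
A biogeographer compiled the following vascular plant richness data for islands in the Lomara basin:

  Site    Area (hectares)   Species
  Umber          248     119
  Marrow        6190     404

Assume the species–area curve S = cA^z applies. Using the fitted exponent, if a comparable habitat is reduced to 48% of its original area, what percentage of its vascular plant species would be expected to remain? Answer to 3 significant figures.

75.7%

z = ln(404/119) / ln(6190/248) = 1.2223 / 3.2173 = 0.3799
S_new/S_old = (A_new/A_old)^z = 0.48^0.3799 = exp(0.3799 × -0.7340) = 0.7567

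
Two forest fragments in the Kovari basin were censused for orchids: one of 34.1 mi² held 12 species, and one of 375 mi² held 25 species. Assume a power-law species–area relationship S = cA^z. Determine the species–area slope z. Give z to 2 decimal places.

Taking logs: ln S = ln c + z ln A, so z = (ln S₂ − ln S₁)/(ln A₂ − ln A₁).
z = ln(25/12) / ln(375/34.1) = ln(2.083) / ln(11) = 0.7340 / 2.3976 = 0.3061

0.31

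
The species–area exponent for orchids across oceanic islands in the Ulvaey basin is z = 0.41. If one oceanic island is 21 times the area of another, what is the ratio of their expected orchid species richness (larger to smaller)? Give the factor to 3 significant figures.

3.48

S₂/S₁ = (A₂/A₁)^z = 21^0.41
ln(S₂/S₁) = 0.41 × ln 21 = 0.41 × 3.0445 = 1.2483
S₂/S₁ = e^1.2483 ≈ 3.484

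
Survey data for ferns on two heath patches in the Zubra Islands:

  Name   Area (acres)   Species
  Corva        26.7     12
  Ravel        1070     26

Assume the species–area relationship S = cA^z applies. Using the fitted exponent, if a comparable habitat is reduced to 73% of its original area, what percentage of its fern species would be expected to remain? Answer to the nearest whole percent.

z = ln(26/12) / ln(1070/26.7) = 0.7732 / 3.6908 = 0.2095
S_new/S_old = (A_new/A_old)^z = 0.73^0.2095 = exp(0.2095 × -0.3147) = 0.9362

94%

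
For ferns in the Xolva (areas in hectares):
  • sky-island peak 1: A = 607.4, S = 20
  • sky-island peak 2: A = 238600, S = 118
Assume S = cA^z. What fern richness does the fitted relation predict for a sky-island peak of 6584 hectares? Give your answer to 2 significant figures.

41

z = ln(118/20) / ln(238600/607.4) = 1.7750 / 5.9734 = 0.2971
c = 20 / 607.4^0.2971 = 20 / 6.716 = 2.978
S₃ = 2.978 × 6584^0.2971 = 2.978 × 13.63 ≈ 40.6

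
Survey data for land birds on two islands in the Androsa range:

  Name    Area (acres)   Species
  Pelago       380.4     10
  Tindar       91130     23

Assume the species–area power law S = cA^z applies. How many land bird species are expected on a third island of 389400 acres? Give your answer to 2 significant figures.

29

z = ln(23/10) / ln(91130/380.4) = 0.8329 / 5.4788 = 0.1520
c = 10 / 380.4^0.1520 = 10 / 2.467 = 4.053
S₃ = 4.053 × 389400^0.1520 = 4.053 × 7.077 ≈ 28.68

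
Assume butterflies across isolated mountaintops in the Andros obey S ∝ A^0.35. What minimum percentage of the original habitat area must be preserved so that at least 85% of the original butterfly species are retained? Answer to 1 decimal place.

Need (A_new/A_old)^0.35 = 0.85, so A_new/A_old = 0.85^(1/0.35) = 0.85^2.857
ln(A_new/A_old) = ln 0.85 / 0.35 = -0.1625 / 0.35 = -0.4643
A_new/A_old = e^-0.4643 ≈ 0.6285

62.9%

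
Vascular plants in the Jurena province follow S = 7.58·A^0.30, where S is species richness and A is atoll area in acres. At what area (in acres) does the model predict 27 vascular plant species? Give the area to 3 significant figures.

27 = 7.58 × A^0.3  ⇒  A^0.3 = 27/7.58 = 3.562
ln A = ln(3.562) / 0.3 = 1.2703 / 0.3 = 4.2344
A = e^4.2344 ≈ 69.02 acres

69.0 acres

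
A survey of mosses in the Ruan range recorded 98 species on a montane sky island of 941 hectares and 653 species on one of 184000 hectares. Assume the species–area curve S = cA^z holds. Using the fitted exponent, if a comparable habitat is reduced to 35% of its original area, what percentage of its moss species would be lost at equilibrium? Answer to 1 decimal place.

31.4%

z = ln(653/98) / ln(184000/941) = 1.8966 / 5.2757 = 0.3595
S_new/S_old = (A_new/A_old)^z = 0.35^0.3595 = exp(0.3595 × -1.0498) = 0.6856
Fraction lost = 1 − 0.6856 = 0.3144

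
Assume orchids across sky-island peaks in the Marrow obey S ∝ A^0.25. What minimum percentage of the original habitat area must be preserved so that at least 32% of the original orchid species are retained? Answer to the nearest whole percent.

Need (A_new/A_old)^0.25 = 0.32, so A_new/A_old = 0.32^(1/0.25) = 0.32^4
ln(A_new/A_old) = ln 0.32 / 0.25 = -1.1394 / 0.25 = -4.5577
A_new/A_old = e^-4.5577 ≈ 0.01049

1%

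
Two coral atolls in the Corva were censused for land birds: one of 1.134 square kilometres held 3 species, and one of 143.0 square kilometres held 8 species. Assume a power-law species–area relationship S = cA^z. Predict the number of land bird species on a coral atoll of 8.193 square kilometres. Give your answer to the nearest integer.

4

z = ln(8/3) / ln(143/1.134) = 0.9808 / 4.8371 = 0.2028
c = 3 / 1.134^0.2028 = 3 / 1.026 = 2.924
S₃ = 2.924 × 8.193^0.2028 = 2.924 × 1.532 ≈ 4.48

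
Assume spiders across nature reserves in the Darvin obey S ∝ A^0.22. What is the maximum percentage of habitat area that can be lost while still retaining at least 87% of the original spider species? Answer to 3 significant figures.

46.9%

Need (A_new/A_old)^0.22 = 0.87, so A_new/A_old = 0.87^(1/0.22) = 0.87^4.545
ln(A_new/A_old) = ln 0.87 / 0.22 = -0.1393 / 0.22 = -0.6330
A_new/A_old = e^-0.6330 ≈ 0.531
Fraction that can be lost = 1 − 0.531 = 0.469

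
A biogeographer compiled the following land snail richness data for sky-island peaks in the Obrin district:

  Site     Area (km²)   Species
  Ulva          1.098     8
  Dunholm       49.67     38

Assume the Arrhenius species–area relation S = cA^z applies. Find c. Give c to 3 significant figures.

z = ln(S₂/S₁) / ln(A₂/A₁) = ln(38/8) / ln(49.67/1.098) = 1.5581 / 3.8119 = 0.4088
c = S₁ / A₁^z = 8 / 1.098^0.4088 = 8 / 1.039 = 7.7

7.70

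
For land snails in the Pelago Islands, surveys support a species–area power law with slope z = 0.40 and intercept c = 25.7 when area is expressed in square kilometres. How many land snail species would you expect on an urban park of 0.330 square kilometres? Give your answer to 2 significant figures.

16

S = 25.7 × 0.33^0.4
ln S = ln 25.7 + 0.4 × ln 0.33 = 3.2465 + 0.4 × -1.1087 = 2.8030
S = e^2.8030 ≈ 16.49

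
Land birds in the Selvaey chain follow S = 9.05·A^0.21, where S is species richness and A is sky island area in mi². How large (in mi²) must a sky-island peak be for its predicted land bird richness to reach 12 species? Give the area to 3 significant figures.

3.83 mi²

12 = 9.05 × A^0.21  ⇒  A^0.21 = 12/9.05 = 1.326
ln A = ln(1.326) / 0.21 = 0.2821 / 0.21 = 1.3435
A = e^1.3435 ≈ 3.833 mi²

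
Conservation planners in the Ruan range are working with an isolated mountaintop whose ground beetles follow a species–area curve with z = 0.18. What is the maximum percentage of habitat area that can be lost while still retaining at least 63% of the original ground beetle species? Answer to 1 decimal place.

92.3%

Need (A_new/A_old)^0.18 = 0.63, so A_new/A_old = 0.63^(1/0.18) = 0.63^5.556
ln(A_new/A_old) = ln 0.63 / 0.18 = -0.4620 / 0.18 = -2.5669
A_new/A_old = e^-2.5669 ≈ 0.07678
Fraction that can be lost = 1 − 0.07678 = 0.9232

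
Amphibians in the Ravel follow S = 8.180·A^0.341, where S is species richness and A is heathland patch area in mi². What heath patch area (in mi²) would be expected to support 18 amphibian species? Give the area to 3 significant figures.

10.1 mi²

18 = 8.18 × A^0.341  ⇒  A^0.341 = 18/8.18 = 2.2
ln A = ln(2.2) / 0.341 = 0.7887 / 0.341 = 2.3128
A = e^2.3128 ≈ 10.1 mi²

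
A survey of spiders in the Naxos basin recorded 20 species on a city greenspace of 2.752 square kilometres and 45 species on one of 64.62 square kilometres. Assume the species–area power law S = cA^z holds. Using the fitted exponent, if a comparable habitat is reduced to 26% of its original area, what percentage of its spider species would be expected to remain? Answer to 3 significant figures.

70.7%

z = ln(45/20) / ln(64.62/2.752) = 0.8109 / 3.1562 = 0.2569
S_new/S_old = (A_new/A_old)^z = 0.26^0.2569 = exp(0.2569 × -1.3471) = 0.7074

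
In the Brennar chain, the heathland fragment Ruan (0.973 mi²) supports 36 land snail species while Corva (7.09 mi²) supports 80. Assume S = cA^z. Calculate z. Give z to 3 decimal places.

Taking logs: ln S = ln c + z ln A, so z = (ln S₂ − ln S₁)/(ln A₂ − ln A₁).
z = ln(80/36) / ln(7.09/0.973) = ln(2.222) / ln(7.287) = 0.7985 / 1.9861 = 0.4021

0.402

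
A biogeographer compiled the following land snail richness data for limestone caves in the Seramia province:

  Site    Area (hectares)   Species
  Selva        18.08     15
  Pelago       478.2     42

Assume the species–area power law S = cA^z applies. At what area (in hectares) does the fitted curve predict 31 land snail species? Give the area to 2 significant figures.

180 hectares

z = ln(42/15) / ln(478.2/18.08) = 1.0296 / 3.2752 = 0.3144
c = 15 / 18.08^0.3144 = 15 / 2.484 = 6.038
A = (31/6.038)^(1/0.3144) ⇒ ln A = ln(5.134)/0.3144 = 5.2040
A = e^5.2040 ≈ 182 hectares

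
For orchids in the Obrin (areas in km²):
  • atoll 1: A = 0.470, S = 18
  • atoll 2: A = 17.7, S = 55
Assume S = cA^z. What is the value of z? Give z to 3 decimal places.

Taking logs: ln S = ln c + z ln A, so z = (ln S₂ − ln S₁)/(ln A₂ − ln A₁).
z = ln(55/18) / ln(17.7/0.47) = ln(3.056) / ln(37.66) = 1.1170 / 3.6286 = 0.3078

0.308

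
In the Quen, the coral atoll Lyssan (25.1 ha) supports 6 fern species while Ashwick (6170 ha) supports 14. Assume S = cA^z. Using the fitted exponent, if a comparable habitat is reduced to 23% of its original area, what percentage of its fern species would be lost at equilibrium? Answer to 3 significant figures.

z = ln(14/6) / ln(6170/25.1) = 0.8473 / 5.5046 = 0.1539
S_new/S_old = (A_new/A_old)^z = 0.23^0.1539 = exp(0.1539 × -1.4697) = 0.7975
Fraction lost = 1 − 0.7975 = 0.2025

20.2%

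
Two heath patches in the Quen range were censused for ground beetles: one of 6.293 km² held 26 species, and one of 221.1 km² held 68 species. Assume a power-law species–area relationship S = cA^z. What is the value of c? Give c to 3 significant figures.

15.8

z = ln(S₂/S₁) / ln(A₂/A₁) = ln(68/26) / ln(221.1/6.293) = 0.9614 / 3.5592 = 0.2701
c = S₁ / A₁^z = 26 / 6.293^0.2701 = 26 / 1.644 = 15.82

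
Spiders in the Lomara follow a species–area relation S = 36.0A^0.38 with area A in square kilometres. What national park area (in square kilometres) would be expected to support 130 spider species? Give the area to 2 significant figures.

29 square kilometres

130 = 36 × A^0.38  ⇒  A^0.38 = 130/36 = 3.611
ln A = ln(3.611) / 0.38 = 1.2840 / 0.38 = 3.3790
A = e^3.3790 ≈ 29.34 square kilometres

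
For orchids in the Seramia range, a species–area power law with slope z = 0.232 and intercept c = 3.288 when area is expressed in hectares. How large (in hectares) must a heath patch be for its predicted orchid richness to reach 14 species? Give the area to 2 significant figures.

520 hectares

14 = 3.288 × A^0.232  ⇒  A^0.232 = 14/3.288 = 4.258
ln A = ln(4.258) / 0.232 = 1.4488 / 0.232 = 6.2447
A = e^6.2447 ≈ 515.3 hectares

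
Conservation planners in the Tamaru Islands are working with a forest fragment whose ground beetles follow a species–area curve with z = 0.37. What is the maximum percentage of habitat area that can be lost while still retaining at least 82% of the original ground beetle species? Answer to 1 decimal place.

41.5%

Need (A_new/A_old)^0.37 = 0.82, so A_new/A_old = 0.82^(1/0.37) = 0.82^2.703
ln(A_new/A_old) = ln 0.82 / 0.37 = -0.1985 / 0.37 = -0.5364
A_new/A_old = e^-0.5364 ≈ 0.5849
Fraction that can be lost = 1 − 0.5849 = 0.4151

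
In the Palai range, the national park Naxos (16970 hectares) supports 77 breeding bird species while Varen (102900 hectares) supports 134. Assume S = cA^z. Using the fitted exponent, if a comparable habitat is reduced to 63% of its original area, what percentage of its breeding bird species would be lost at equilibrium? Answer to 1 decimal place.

13.2%

z = ln(134/77) / ln(102900/16970) = 0.5540 / 1.8023 = 0.3074
S_new/S_old = (A_new/A_old)^z = 0.63^0.3074 = exp(0.3074 × -0.4620) = 0.8676
Fraction lost = 1 − 0.8676 = 0.1324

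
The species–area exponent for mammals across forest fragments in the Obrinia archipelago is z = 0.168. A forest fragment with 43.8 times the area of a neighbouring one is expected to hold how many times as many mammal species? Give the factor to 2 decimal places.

1.89

S₂/S₁ = (A₂/A₁)^z = 43.8^0.168
ln(S₂/S₁) = 0.168 × ln 43.8 = 0.168 × 3.7796 = 0.6350
S₂/S₁ = e^0.6350 ≈ 1.887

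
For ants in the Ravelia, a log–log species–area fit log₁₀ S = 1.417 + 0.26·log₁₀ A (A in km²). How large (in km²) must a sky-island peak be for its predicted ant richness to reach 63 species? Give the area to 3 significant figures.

29.5 km²

63 = 26.12 × A^0.26  ⇒  A^0.26 = 63/26.12 = 2.412
ln A = ln(2.412) / 0.26 = 0.8804 / 0.26 = 3.3860
A = e^3.3860 ≈ 29.55 km²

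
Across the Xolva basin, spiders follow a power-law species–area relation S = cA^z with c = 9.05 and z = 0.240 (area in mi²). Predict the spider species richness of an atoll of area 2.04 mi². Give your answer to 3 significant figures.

10.7

S = 9.05 × 2.04^0.24 = 9.05 × 1.187 ≈ 10.74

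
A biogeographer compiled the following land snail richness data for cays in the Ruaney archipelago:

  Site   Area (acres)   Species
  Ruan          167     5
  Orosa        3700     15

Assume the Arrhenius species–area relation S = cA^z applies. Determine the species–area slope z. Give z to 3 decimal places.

0.355

Taking logs: ln S = ln c + z ln A, so z = (ln S₂ − ln S₁)/(ln A₂ − ln A₁).
z = ln(15/5) / ln(3700/167) = ln(3) / ln(22.16) = 1.0986 / 3.0981 = 0.3546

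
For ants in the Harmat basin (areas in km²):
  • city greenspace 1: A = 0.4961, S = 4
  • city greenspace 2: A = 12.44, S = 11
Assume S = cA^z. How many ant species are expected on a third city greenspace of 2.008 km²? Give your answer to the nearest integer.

z = ln(11/4) / ln(12.44/0.4961) = 1.0116 / 3.2219 = 0.3140
c = 4 / 0.4961^0.3140 = 4 / 0.8024 = 4.985
S₃ = 4.985 × 2.008^0.3140 = 4.985 × 1.245 ≈ 6.204

6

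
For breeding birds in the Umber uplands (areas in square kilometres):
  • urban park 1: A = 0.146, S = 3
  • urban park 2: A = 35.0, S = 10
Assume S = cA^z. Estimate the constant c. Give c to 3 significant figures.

z = ln(S₂/S₁) / ln(A₂/A₁) = ln(10/3) / ln(35/0.146) = 1.2040 / 5.4795 = 0.2197
c = S₁ / A₁^z = 3 / 0.146^0.2197 = 3 / 0.6552 = 4.579

4.58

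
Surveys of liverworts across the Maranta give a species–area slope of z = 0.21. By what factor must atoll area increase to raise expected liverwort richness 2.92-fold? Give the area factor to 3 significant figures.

(A₂/A₁)^0.21 = 2.92, so A₂/A₁ = 2.92^(1/0.21) = 2.92^4.762
ln(A₂/A₁) = ln 2.92 / 0.21 = 1.0716 / 0.21 = 5.1028
A₂/A₁ = e^5.1028 ≈ 164.5

164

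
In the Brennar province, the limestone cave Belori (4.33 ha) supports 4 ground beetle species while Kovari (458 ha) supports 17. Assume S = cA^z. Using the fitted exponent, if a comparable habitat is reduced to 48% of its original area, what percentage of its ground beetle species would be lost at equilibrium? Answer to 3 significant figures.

z = ln(17/4) / ln(458/4.33) = 1.4469 / 4.6613 = 0.3104
S_new/S_old = (A_new/A_old)^z = 0.48^0.3104 = exp(0.3104 × -0.7340) = 0.7963
Fraction lost = 1 − 0.7963 = 0.2037

20.4%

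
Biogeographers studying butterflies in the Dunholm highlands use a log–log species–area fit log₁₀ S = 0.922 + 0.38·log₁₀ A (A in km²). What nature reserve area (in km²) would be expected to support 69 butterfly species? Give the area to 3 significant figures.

69 = 8.356 × A^0.38  ⇒  A^0.38 = 69/8.356 = 8.258
ln A = ln(8.258) / 0.38 = 2.1111 / 0.38 = 5.5556
A = e^5.5556 ≈ 258.7 km²

259 km²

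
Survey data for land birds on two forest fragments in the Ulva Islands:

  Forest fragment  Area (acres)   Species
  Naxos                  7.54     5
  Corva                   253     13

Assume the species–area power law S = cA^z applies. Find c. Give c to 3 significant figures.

z = ln(S₂/S₁) / ln(A₂/A₁) = ln(13/5) / ln(253/7.54) = 0.9555 / 3.5132 = 0.2720
c = S₁ / A₁^z = 5 / 7.54^0.2720 = 5 / 1.732 = 2.886

2.89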